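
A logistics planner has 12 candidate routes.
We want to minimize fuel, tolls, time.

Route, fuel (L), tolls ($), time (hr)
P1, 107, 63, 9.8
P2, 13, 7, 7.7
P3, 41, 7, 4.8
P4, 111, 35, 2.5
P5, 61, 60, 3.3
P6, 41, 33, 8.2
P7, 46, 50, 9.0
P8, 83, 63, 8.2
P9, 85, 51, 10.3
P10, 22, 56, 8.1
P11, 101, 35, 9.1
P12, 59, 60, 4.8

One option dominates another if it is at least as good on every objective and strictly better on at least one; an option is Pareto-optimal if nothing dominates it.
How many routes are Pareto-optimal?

4

P1: dominated by P2 (fuel 13≤107, tolls 7≤63, time 7.7≤9.8).
P2: not dominated (best fuel).
P3: not dominated.
P4: not dominated (best time).
P5: not dominated.
P6: dominated by P2 (fuel 13≤41, tolls 7≤33, time 7.7≤8.2).
P7: dominated by P2 (fuel 13≤46, tolls 7≤50, time 7.7≤9.0).
P8: dominated by P2 (fuel 13≤83, tolls 7≤63, time 7.7≤8.2).
P9: dominated by P2 (fuel 13≤85, tolls 7≤51, time 7.7≤10.3).
P10: dominated by P2 (fuel 13≤22, tolls 7≤56, time 7.7≤8.1).
P11: dominated by P2 (fuel 13≤101, tolls 7≤35, time 7.7≤9.1).
P12: dominated by P3 (fuel 41≤59, tolls 7≤60, time 4.8≤4.8).
Pareto-optimal: P2, P3, P4, P5 → 4.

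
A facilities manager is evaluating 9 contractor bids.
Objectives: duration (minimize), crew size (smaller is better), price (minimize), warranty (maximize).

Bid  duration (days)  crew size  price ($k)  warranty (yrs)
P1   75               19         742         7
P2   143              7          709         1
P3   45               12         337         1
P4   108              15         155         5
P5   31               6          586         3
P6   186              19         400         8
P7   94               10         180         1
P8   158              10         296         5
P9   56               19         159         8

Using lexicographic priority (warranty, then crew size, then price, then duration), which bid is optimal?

P9

First maximize warranty: best is 8, kept {P6, P9}.
Then minimize crew size: best is 19, kept {P6, P9}.
Then minimize price: best is 159, kept {P9}.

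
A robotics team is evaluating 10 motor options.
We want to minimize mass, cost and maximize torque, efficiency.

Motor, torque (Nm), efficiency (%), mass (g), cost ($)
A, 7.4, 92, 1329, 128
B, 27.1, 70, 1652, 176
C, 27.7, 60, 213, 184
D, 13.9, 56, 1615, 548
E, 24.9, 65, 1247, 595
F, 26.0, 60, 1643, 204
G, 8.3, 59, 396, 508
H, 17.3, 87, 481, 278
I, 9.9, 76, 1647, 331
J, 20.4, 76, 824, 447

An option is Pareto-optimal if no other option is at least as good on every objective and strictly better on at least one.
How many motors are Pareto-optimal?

6

A: not dominated (best efficiency).
B: not dominated.
C: not dominated (best torque).
D: dominated by C (torque 27.7≥13.9, efficiency 60≥56, mass 213≤1615, cost 184≤548).
E: not dominated.
F: dominated by C (torque 27.7≥26.0, efficiency 60≥60, mass 213≤1643, cost 184≤204).
G: dominated by C (torque 27.7≥8.3, efficiency 60≥59, mass 213≤396, cost 184≤508).
H: not dominated.
I: dominated by H (torque 17.3≥9.9, efficiency 87≥76, mass 481≤1647, cost 278≤331).
J: not dominated.
Pareto-optimal: A, B, C, E, H, J → 6.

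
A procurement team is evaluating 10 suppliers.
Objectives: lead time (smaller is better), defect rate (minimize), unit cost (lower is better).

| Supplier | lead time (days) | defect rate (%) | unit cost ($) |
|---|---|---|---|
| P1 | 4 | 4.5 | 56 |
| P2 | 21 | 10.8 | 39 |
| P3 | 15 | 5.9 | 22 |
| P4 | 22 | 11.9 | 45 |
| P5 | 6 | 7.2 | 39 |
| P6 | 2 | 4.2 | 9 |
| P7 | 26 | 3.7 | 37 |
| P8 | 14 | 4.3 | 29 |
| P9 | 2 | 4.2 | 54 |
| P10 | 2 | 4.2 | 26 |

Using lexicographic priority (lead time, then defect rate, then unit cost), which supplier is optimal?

P6

First minimize lead time: best is 2, kept {P6, P9, P10}.
Then minimize defect rate: best is 4.2, kept {P6, P9, P10}.
Then minimize unit cost: best is 9, kept {P6}.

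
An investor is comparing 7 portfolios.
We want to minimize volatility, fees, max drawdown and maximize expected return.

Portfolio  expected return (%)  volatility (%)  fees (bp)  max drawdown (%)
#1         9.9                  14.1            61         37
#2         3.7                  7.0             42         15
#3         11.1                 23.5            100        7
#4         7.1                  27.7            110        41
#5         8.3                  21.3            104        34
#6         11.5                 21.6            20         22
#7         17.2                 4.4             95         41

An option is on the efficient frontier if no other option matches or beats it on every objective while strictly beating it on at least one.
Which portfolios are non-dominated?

#1: not dominated.
#2: not dominated.
#3: not dominated (best max drawdown).
#4: dominated by #1 (expected return 9.9≥7.1, volatility 14.1≤27.7, fees 61≤110, max drawdown 37≤41).
#5: not dominated.
#6: not dominated (best fees).
#7: not dominated (best expected return).

#1, #2, #3, #5, #6, #7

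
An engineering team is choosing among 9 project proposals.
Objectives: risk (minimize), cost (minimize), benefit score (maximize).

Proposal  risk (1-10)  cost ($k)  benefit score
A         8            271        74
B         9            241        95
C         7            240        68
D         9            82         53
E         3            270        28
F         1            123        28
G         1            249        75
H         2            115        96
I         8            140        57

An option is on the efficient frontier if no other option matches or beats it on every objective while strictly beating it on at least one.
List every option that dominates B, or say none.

H

H: risk 2≤9, cost 115≤241, benefit score 96≥95 — dominates B.
Others (A, C, D, E, F, G, I) are each worse than B on at least one objective.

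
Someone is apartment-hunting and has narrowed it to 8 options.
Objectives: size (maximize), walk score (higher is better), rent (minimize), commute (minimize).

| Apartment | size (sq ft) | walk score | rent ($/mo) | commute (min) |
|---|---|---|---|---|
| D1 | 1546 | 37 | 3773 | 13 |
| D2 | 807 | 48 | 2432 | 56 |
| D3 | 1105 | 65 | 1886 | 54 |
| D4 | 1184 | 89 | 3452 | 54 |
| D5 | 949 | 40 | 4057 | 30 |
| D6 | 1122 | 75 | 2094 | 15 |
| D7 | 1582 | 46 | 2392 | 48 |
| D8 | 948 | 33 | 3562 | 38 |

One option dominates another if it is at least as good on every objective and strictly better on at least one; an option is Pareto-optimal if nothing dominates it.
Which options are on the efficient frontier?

D1: not dominated (best commute).
D2: dominated by D3 (size 1105≥807, walk score 65≥48, rent 1886≤2432, commute 54≤56).
D3: not dominated (best rent).
D4: not dominated (best walk score).
D5: dominated by D6 (size 1122≥949, walk score 75≥40, rent 2094≤4057, commute 15≤30).
D6: not dominated.
D7: not dominated (best size).
D8: dominated by D6 (size 1122≥948, walk score 75≥33, rent 2094≤3562, commute 15≤38).

D1, D3, D4, D6, D7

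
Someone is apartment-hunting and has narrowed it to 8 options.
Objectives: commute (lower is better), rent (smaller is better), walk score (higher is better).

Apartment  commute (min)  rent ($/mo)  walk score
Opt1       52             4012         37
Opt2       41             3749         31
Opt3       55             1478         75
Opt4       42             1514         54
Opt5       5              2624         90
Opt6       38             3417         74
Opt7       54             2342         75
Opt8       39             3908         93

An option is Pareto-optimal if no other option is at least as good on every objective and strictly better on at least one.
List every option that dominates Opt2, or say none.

Opt5: commute 5≤41, rent 2624≤3749, walk score 90≥31 — dominates Opt2.
Opt6: commute 38≤41, rent 3417≤3749, walk score 74≥31 — dominates Opt2.
Others (Opt1, Opt3, Opt4, Opt7, Opt8) are each worse than Opt2 on at least one objective.

Opt5, Opt6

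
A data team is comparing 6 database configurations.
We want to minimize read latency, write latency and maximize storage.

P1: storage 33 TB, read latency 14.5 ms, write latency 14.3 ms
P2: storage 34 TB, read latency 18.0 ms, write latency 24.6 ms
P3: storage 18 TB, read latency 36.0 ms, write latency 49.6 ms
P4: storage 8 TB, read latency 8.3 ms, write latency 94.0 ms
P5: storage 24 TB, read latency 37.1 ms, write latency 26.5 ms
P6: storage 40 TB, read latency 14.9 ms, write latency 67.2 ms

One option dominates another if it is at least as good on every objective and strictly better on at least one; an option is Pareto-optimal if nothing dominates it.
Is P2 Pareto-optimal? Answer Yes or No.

Yes

P1: worse on storage (33 vs 34).
P3: worse on storage (18 vs 34).
P4: worse on storage (8 vs 34).
P5: worse on storage (24 vs 34).
P6: worse on write latency (67.2 vs 24.6).
No option is at least as good as P2 on every objective and strictly better on one.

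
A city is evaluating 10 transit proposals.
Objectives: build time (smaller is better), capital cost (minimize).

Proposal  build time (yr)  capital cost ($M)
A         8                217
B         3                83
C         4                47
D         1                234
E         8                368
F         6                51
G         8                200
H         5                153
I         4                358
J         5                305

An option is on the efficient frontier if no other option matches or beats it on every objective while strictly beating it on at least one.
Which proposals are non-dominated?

A: dominated by B (build time 3≤8, capital cost 83≤217).
B: not dominated.
C: not dominated (best capital cost).
D: not dominated (best build time).
E: dominated by A (build time 8≤8, capital cost 217≤368).
F: dominated by C (build time 4≤6, capital cost 47≤51).
G: dominated by B (build time 3≤8, capital cost 83≤200).
H: dominated by B (build time 3≤5, capital cost 83≤153).
I: dominated by B (build time 3≤4, capital cost 83≤358).
J: dominated by B (build time 3≤5, capital cost 83≤305).

B, C, D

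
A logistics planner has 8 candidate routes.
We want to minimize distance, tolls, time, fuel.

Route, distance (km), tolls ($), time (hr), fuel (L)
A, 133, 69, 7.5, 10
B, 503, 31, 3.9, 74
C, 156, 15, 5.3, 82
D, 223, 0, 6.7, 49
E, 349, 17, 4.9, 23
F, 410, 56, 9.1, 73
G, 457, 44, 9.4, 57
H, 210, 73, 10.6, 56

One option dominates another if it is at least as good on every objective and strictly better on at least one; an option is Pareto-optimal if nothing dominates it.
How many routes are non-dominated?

A: not dominated (best distance).
B: not dominated (best time).
C: not dominated.
D: not dominated (best tolls).
E: not dominated.
F: dominated by D (distance 223≤410, tolls 0≤56, time 6.7≤9.1, fuel 49≤73).
G: dominated by D (distance 223≤457, tolls 0≤44, time 6.7≤9.4, fuel 49≤57).
H: dominated by A (distance 133≤210, tolls 69≤73, time 7.5≤10.6, fuel 10≤56).
Pareto-optimal: A, B, C, D, E → 5.

5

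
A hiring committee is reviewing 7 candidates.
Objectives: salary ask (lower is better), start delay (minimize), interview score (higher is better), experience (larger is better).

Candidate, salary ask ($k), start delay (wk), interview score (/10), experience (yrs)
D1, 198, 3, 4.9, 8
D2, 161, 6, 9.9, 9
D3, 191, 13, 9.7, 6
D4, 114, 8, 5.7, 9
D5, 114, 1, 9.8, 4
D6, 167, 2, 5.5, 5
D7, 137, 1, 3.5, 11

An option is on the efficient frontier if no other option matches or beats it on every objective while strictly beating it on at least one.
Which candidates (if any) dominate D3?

D2

D2: salary ask 161≤191, start delay 6≤13, interview score 9.9≥9.7, experience 9≥6 — dominates D3.
Others (D1, D4, D5, D6, D7) are each worse than D3 on at least one objective.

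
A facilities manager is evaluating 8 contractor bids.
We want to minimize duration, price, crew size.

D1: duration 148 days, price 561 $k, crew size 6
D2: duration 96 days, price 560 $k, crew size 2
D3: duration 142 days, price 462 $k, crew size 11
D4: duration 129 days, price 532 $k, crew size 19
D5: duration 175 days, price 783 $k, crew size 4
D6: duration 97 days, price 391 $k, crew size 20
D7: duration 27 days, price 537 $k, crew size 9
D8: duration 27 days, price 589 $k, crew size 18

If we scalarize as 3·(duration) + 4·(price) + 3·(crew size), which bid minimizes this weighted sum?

D1: 3·148 + 4·561 + 3·6 = 2706
D2: 3·96 + 4·560 + 3·2 = 2534
D3: 3·142 + 4·462 + 3·11 = 2307
D4: 3·129 + 4·532 + 3·19 = 2572
D5: 3·175 + 4·783 + 3·4 = 3669
D6: 3·97 + 4·391 + 3·20 = 1915
D7: 3·27 + 4·537 + 3·9 = 2256
D8: 3·27 + 4·589 + 3·18 = 2491
Lowest: D6 at 1915.

D6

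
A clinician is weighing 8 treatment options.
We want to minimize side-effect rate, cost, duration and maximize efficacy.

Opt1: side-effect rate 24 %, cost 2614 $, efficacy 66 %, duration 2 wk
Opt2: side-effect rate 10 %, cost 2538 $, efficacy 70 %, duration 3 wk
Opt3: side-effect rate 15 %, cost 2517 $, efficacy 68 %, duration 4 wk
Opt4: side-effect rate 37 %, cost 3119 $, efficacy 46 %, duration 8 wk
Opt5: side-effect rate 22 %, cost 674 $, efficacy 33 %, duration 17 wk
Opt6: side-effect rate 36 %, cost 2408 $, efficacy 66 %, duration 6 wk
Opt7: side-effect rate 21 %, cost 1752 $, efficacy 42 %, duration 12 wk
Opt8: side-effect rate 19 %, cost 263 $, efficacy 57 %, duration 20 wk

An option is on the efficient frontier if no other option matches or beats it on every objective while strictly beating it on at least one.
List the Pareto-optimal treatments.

Opt1, Opt2, Opt3, Opt5, Opt6, Opt7, Opt8

Opt1: not dominated (best duration).
Opt2: not dominated (best side-effect rate).
Opt3: not dominated.
Opt4: dominated by Opt1 (side-effect rate 24≤37, cost 2614≤3119, efficacy 66≥46, duration 2≤8).
Opt5: not dominated.
Opt6: not dominated.
Opt7: not dominated.
Opt8: not dominated (best cost).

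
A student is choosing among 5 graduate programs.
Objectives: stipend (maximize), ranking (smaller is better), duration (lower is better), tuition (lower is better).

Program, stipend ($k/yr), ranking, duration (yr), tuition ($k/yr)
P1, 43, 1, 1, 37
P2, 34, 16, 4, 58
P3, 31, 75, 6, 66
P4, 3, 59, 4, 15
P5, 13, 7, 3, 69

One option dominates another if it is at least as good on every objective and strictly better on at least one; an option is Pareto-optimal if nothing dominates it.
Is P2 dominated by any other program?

Yes

P1 vs P2: stipend 43≥34, ranking 1≤16, duration 1≤4, tuition 37≤58 — P1 is at least as good on every objective and strictly better on at least one, so P1 dominates P2.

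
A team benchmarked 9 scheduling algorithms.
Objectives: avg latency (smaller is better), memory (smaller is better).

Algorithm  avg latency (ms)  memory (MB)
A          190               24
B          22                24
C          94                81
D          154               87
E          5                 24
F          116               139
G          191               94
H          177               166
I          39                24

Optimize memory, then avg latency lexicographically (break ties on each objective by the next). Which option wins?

First minimize memory: best is 24, kept {A, B, E, I}.
Then minimize avg latency: best is 5, kept {E}.

E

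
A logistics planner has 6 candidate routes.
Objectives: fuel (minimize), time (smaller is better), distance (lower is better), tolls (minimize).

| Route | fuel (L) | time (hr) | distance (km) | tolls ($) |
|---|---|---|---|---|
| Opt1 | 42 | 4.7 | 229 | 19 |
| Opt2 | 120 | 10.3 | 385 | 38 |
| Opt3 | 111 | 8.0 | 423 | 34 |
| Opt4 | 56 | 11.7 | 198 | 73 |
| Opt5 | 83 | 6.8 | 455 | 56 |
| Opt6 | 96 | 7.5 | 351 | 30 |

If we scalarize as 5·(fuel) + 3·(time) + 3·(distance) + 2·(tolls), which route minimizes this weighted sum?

Opt1: 5·42 + 3·4.7 + 3·229 + 2·19 = 949.1
Opt2: 5·120 + 3·10.3 + 3·385 + 2·38 = 1861.9
Opt3: 5·111 + 3·8.0 + 3·423 + 2·34 = 1916.0
Opt4: 5·56 + 3·11.7 + 3·198 + 2·73 = 1055.1
Opt5: 5·83 + 3·6.8 + 3·455 + 2·56 = 1912.4
Opt6: 5·96 + 3·7.5 + 3·351 + 2·30 = 1615.5
Lowest: Opt1 at 949.1.

Opt1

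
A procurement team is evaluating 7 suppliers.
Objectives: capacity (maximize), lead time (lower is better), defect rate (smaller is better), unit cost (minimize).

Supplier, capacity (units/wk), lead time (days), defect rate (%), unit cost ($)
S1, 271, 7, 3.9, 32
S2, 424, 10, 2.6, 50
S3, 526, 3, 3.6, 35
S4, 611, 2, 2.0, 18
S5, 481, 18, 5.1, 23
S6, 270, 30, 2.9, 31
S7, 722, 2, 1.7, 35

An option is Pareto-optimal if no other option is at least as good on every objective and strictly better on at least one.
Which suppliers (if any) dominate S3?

S4: capacity 611≥526, lead time 2≤3, defect rate 2.0≤3.6, unit cost 18≤35 — dominates S3.
S7: capacity 722≥526, lead time 2≤3, defect rate 1.7≤3.6, unit cost 35≤35 — dominates S3.
Others (S1, S2, S5, S6) are each worse than S3 on at least one objective.

S4, S7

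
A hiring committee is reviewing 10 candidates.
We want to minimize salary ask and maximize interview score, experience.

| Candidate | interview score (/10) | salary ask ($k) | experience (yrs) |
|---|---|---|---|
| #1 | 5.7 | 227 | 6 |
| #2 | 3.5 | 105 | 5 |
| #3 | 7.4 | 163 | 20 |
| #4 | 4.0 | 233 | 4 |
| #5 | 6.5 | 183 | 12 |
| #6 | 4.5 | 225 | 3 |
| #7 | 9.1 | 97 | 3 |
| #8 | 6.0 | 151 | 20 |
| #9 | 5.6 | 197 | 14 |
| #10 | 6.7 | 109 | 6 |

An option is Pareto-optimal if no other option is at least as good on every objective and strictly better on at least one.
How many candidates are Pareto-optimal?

#1: dominated by #3 (interview score 7.4≥5.7, salary ask 163≤227, experience 20≥6).
#2: not dominated.
#3: not dominated.
#4: dominated by #1 (interview score 5.7≥4.0, salary ask 227≤233, experience 6≥4).
#5: dominated by #3 (interview score 7.4≥6.5, salary ask 163≤183, experience 20≥12).
#6: dominated by #3 (interview score 7.4≥4.5, salary ask 163≤225, experience 20≥3).
#7: not dominated (best interview score).
#8: not dominated.
#9: dominated by #3 (interview score 7.4≥5.6, salary ask 163≤197, experience 20≥14).
#10: not dominated.
Pareto-optimal: #2, #3, #7, #8, #10 → 5.

5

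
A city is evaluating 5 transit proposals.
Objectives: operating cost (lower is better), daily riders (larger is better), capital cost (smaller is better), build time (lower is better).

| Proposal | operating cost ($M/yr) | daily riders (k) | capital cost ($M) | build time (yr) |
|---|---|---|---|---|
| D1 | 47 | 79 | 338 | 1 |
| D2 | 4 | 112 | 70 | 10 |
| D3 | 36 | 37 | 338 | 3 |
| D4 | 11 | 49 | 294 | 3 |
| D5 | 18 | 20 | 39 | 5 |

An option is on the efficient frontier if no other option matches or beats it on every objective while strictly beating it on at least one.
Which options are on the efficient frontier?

D1: not dominated (best build time).
D2: not dominated (best operating cost).
D3: dominated by D4 (operating cost 11≤36, daily riders 49≥37, capital cost 294≤338, build time 3≤3).
D4: not dominated.
D5: not dominated (best capital cost).

D1, D2, D4, D5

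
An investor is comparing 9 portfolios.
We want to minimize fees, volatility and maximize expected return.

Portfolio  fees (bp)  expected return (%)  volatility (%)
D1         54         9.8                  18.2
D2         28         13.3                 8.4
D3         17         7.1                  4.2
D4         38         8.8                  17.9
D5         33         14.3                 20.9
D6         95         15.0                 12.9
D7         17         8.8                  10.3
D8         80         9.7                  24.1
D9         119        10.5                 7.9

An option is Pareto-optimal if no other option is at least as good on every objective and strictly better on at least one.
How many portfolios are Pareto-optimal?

6

D1: dominated by D2 (fees 28≤54, expected return 13.3≥9.8, volatility 8.4≤18.2).
D2: not dominated.
D3: not dominated (best volatility).
D4: dominated by D2 (fees 28≤38, expected return 13.3≥8.8, volatility 8.4≤17.9).
D5: not dominated.
D6: not dominated (best expected return).
D7: not dominated.
D8: dominated by D1 (fees 54≤80, expected return 9.8≥9.7, volatility 18.2≤24.1).
D9: not dominated.
Pareto-optimal: D2, D3, D5, D6, D7, D9 → 6.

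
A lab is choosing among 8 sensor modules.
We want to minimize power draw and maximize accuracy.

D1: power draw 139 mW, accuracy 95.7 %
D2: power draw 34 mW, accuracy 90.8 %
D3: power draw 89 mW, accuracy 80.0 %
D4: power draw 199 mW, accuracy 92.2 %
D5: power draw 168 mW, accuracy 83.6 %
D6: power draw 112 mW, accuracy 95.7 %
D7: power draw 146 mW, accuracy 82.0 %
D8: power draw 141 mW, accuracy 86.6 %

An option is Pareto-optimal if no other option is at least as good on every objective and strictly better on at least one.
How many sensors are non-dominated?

2

D1: dominated by D6 (power draw 112≤139, accuracy 95.7≥95.7).
D2: not dominated (best power draw).
D3: dominated by D2 (power draw 34≤89, accuracy 90.8≥80.0).
D4: dominated by D1 (power draw 139≤199, accuracy 95.7≥92.2).
D5: dominated by D1 (power draw 139≤168, accuracy 95.7≥83.6).
D6: not dominated.
D7: dominated by D1 (power draw 139≤146, accuracy 95.7≥82.0).
D8: dominated by D1 (power draw 139≤141, accuracy 95.7≥86.6).
Pareto-optimal: D2, D6 → 2.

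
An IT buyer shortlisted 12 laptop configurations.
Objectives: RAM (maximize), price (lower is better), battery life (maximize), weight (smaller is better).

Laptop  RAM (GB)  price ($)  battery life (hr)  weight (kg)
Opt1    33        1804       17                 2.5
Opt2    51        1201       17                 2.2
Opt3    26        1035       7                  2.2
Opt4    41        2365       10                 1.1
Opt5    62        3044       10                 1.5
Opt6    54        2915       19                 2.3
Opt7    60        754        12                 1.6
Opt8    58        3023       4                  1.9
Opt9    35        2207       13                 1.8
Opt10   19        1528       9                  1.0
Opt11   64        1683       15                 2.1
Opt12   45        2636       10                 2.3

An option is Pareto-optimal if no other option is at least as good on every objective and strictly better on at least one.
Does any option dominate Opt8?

Opt7 vs Opt8: RAM 60≥58, price 754≤3023, battery life 12≥4, weight 1.6≤1.9 — Opt7 is at least as good on every objective and strictly better on at least one, so Opt7 dominates Opt8.

Yes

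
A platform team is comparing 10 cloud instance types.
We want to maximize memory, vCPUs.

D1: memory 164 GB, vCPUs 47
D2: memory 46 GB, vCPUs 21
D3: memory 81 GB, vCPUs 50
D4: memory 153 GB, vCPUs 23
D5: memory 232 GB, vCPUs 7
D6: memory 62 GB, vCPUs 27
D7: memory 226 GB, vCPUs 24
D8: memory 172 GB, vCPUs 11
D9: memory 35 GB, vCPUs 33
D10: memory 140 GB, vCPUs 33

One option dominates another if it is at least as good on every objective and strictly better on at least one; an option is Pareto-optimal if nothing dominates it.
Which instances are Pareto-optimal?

D1: not dominated.
D2: dominated by D1 (memory 164≥46, vCPUs 47≥21).
D3: not dominated (best vCPUs).
D4: dominated by D1 (memory 164≥153, vCPUs 47≥23).
D5: not dominated (best memory).
D6: dominated by D1 (memory 164≥62, vCPUs 47≥27).
D7: not dominated.
D8: dominated by D7 (memory 226≥172, vCPUs 24≥11).
D9: dominated by D1 (memory 164≥35, vCPUs 47≥33).
D10: dominated by D1 (memory 164≥140, vCPUs 47≥33).

D1, D3, D5, D7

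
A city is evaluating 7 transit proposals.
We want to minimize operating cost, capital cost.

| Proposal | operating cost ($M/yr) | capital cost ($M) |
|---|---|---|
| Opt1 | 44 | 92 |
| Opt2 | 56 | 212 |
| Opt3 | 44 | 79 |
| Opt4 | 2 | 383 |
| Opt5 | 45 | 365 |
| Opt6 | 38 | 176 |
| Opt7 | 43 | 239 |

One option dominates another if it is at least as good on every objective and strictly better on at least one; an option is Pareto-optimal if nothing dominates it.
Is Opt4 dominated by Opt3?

Opt3 vs Opt4: Opt3 is worse on operating cost (44 vs 2), so it does not dominate Opt4.

No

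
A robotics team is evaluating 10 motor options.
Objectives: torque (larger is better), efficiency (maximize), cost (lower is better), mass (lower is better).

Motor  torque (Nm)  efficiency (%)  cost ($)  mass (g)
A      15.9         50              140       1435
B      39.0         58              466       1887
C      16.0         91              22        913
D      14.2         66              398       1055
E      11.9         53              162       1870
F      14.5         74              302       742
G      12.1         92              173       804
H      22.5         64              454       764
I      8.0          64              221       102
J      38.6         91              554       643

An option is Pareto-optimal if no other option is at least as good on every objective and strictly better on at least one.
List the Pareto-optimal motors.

A: dominated by C (torque 16.0≥15.9, efficiency 91≥50, cost 22≤140, mass 913≤1435).
B: not dominated (best torque).
C: not dominated (best cost).
D: dominated by C (torque 16.0≥14.2, efficiency 91≥66, cost 22≤398, mass 913≤1055).
E: dominated by C (torque 16.0≥11.9, efficiency 91≥53, cost 22≤162, mass 913≤1870).
F: not dominated.
G: not dominated (best efficiency).
H: not dominated.
I: not dominated (best mass).
J: not dominated.

B, C, F, G, H, I, J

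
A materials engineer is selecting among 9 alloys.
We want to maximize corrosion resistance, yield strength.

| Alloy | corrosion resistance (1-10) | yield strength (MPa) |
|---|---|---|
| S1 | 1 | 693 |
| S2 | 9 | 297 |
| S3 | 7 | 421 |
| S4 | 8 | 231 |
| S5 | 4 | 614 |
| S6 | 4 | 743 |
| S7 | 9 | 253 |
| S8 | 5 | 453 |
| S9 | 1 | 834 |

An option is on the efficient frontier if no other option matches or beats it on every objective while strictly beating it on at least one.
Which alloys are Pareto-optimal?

S1: dominated by S6 (corrosion resistance 4≥1, yield strength 743≥693).
S2: not dominated.
S3: not dominated.
S4: dominated by S2 (corrosion resistance 9≥8, yield strength 297≥231).
S5: dominated by S6 (corrosion resistance 4≥4, yield strength 743≥614).
S6: not dominated.
S7: dominated by S2 (corrosion resistance 9≥9, yield strength 297≥253).
S8: not dominated.
S9: not dominated (best yield strength).

S2, S3, S6, S8, S9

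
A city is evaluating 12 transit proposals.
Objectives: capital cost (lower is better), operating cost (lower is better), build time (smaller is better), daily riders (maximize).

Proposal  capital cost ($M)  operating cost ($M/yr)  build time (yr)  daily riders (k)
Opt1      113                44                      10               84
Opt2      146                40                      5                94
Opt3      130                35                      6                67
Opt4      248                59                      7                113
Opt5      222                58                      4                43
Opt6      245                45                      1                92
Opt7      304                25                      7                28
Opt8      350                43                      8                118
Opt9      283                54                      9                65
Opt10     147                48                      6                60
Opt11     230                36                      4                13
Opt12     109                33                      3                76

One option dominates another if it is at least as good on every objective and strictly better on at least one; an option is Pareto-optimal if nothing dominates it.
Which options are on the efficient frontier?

Opt1, Opt2, Opt4, Opt6, Opt7, Opt8, Opt12

Opt1: not dominated.
Opt2: not dominated.
Opt3: dominated by Opt12 (capital cost 109≤130, operating cost 33≤35, build time 3≤6, daily riders 76≥67).
Opt4: not dominated.
Opt5: dominated by Opt12 (capital cost 109≤222, operating cost 33≤58, build time 3≤4, daily riders 76≥43).
Opt6: not dominated (best build time).
Opt7: not dominated (best operating cost).
Opt8: not dominated (best daily riders).
Opt9: dominated by Opt2 (capital cost 146≤283, operating cost 40≤54, build time 5≤9, daily riders 94≥65).
Opt10: dominated by Opt2 (capital cost 146≤147, operating cost 40≤48, build time 5≤6, daily riders 94≥60).
Opt11: dominated by Opt12 (capital cost 109≤230, operating cost 33≤36, build time 3≤4, daily riders 76≥13).
Opt12: not dominated (best capital cost).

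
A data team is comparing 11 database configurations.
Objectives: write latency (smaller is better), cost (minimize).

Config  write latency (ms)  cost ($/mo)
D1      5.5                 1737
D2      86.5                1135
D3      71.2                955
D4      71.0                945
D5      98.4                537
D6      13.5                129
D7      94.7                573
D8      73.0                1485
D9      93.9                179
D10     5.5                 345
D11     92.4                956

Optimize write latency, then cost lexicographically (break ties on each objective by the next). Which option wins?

First minimize write latency: best is 5.5, kept {D1, D10}.
Then minimize cost: best is 345, kept {D10}.

D10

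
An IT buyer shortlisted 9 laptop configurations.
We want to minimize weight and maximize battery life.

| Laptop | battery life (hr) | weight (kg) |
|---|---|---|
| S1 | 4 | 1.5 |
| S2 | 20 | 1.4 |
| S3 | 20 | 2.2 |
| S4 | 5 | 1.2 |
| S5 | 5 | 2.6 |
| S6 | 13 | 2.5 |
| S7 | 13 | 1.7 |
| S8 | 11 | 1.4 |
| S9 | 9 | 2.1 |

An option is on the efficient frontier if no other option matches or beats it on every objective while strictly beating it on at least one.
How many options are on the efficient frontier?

S1: dominated by S2 (battery life 20≥4, weight 1.4≤1.5).
S2: not dominated.
S3: dominated by S2 (battery life 20≥20, weight 1.4≤2.2).
S4: not dominated (best weight).
S5: dominated by S2 (battery life 20≥5, weight 1.4≤2.6).
S6: dominated by S2 (battery life 20≥13, weight 1.4≤2.5).
S7: dominated by S2 (battery life 20≥13, weight 1.4≤1.7).
S8: dominated by S2 (battery life 20≥11, weight 1.4≤1.4).
S9: dominated by S2 (battery life 20≥9, weight 1.4≤2.1).
Pareto-optimal: S2, S4 → 2.

2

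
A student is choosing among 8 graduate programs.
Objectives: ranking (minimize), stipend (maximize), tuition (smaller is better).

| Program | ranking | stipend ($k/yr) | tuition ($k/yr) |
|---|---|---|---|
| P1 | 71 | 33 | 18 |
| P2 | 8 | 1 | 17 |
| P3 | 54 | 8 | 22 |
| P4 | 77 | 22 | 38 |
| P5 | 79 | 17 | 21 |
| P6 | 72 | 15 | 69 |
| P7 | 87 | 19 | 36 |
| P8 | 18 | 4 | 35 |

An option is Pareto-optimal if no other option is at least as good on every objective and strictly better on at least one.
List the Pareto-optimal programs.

P1, P2, P3, P8

P1: not dominated (best stipend).
P2: not dominated (best ranking).
P3: not dominated.
P4: dominated by P1 (ranking 71≤77, stipend 33≥22, tuition 18≤38).
P5: dominated by P1 (ranking 71≤79, stipend 33≥17, tuition 18≤21).
P6: dominated by P1 (ranking 71≤72, stipend 33≥15, tuition 18≤69).
P7: dominated by P1 (ranking 71≤87, stipend 33≥19, tuition 18≤36).
P8: not dominated.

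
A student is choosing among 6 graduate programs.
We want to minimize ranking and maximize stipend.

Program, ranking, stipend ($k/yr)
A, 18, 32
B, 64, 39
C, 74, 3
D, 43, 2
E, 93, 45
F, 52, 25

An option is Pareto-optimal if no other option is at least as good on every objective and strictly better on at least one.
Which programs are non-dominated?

A: not dominated (best ranking).
B: not dominated.
C: dominated by A (ranking 18≤74, stipend 32≥3).
D: dominated by A (ranking 18≤43, stipend 32≥2).
E: not dominated (best stipend).
F: dominated by A (ranking 18≤52, stipend 32≥25).

A, B, E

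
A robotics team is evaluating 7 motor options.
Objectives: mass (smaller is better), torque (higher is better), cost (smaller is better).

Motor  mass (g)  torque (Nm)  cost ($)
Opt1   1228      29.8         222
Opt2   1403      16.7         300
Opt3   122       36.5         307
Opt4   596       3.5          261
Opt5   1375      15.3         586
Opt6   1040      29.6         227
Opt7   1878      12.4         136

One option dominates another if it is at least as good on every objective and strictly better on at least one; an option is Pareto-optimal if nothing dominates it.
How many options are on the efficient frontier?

Opt1: not dominated.
Opt2: dominated by Opt1 (mass 1228≤1403, torque 29.8≥16.7, cost 222≤300).
Opt3: not dominated (best mass).
Opt4: not dominated.
Opt5: dominated by Opt1 (mass 1228≤1375, torque 29.8≥15.3, cost 222≤586).
Opt6: not dominated.
Opt7: not dominated (best cost).
Pareto-optimal: Opt1, Opt3, Opt4, Opt6, Opt7 → 5.

5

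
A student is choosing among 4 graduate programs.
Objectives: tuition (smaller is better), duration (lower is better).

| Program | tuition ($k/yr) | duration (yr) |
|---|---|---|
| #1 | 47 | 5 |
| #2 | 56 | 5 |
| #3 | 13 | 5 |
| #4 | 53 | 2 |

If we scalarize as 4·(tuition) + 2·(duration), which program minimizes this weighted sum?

#1: 4·47 + 2·5 = 198
#2: 4·56 + 2·5 = 234
#3: 4·13 + 2·5 = 62
#4: 4·53 + 2·2 = 216
Lowest: #3 at 62.

#3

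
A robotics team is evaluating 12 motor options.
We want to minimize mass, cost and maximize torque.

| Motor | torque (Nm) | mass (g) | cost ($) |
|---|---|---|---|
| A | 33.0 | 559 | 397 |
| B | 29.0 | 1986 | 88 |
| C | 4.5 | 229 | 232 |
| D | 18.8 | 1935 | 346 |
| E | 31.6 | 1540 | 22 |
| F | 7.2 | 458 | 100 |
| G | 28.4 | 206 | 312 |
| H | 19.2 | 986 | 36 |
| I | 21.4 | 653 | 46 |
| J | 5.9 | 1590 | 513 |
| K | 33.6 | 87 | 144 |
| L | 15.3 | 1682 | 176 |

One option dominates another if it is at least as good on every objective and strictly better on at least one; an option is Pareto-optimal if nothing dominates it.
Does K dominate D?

Yes

K vs D: torque 33.6≥18.8, mass 87≤1935, cost 144≤346 — K is at least as good on every objective with at least one strict improvement.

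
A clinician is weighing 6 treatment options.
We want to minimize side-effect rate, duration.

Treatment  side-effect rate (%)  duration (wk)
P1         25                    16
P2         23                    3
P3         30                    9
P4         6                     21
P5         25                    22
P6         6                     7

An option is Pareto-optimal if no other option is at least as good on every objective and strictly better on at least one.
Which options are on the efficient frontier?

P2, P6

P1: dominated by P2 (side-effect rate 23≤25, duration 3≤16).
P2: not dominated (best duration).
P3: dominated by P2 (side-effect rate 23≤30, duration 3≤9).
P4: dominated by P6 (side-effect rate 6≤6, duration 7≤21).
P5: dominated by P1 (side-effect rate 25≤25, duration 16≤22).
P6: not dominated.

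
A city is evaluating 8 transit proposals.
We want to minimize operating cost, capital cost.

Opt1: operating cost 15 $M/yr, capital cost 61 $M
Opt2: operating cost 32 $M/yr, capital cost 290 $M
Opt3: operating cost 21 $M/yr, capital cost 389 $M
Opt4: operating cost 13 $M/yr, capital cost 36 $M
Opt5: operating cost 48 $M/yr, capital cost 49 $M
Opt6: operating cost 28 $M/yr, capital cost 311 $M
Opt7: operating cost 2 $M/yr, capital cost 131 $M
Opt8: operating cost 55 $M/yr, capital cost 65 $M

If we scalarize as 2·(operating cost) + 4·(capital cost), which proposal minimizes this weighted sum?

Opt1: 2·15 + 4·61 = 274
Opt2: 2·32 + 4·290 = 1224
Opt3: 2·21 + 4·389 = 1598
Opt4: 2·13 + 4·36 = 170
Opt5: 2·48 + 4·49 = 292
Opt6: 2·28 + 4·311 = 1300
Opt7: 2·2 + 4·131 = 528
Opt8: 2·55 + 4·65 = 370
Lowest: Opt4 at 170.

Opt4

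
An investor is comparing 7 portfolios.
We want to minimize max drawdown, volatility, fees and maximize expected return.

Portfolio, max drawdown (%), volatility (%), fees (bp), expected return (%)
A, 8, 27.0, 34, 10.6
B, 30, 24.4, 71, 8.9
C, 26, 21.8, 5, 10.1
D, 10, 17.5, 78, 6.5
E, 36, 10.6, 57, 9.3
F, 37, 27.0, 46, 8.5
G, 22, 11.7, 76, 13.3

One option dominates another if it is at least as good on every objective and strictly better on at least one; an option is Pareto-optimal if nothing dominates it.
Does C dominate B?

C vs B: max drawdown 26≤30, volatility 21.8≤24.4, fees 5≤71, expected return 10.1≥8.9 — C is at least as good on every objective with at least one strict improvement.

Yes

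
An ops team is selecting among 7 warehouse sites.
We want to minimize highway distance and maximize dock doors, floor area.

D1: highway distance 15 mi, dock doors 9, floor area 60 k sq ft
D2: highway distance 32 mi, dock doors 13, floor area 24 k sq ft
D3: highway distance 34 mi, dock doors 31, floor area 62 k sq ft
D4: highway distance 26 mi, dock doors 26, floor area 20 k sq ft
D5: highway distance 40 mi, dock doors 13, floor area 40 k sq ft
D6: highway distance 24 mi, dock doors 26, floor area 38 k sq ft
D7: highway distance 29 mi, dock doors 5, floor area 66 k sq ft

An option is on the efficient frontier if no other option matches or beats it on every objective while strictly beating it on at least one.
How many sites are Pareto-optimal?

4

D1: not dominated (best highway distance).
D2: dominated by D6 (highway distance 24≤32, dock doors 26≥13, floor area 38≥24).
D3: not dominated (best dock doors).
D4: dominated by D6 (highway distance 24≤26, dock doors 26≥26, floor area 38≥20).
D5: dominated by D3 (highway distance 34≤40, dock doors 31≥13, floor area 62≥40).
D6: not dominated.
D7: not dominated (best floor area).
Pareto-optimal: D1, D3, D6, D7 → 4.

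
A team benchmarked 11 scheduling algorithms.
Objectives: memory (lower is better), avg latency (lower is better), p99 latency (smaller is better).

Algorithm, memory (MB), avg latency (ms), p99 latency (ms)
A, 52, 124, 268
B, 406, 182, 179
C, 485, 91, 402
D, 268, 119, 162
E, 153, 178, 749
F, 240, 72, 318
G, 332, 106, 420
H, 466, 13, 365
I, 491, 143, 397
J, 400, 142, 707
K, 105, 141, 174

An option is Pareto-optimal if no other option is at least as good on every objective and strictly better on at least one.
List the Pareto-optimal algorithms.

A: not dominated (best memory).
B: dominated by D (memory 268≤406, avg latency 119≤182, p99 latency 162≤179).
C: dominated by F (memory 240≤485, avg latency 72≤91, p99 latency 318≤402).
D: not dominated (best p99 latency).
E: dominated by A (memory 52≤153, avg latency 124≤178, p99 latency 268≤749).
F: not dominated.
G: dominated by F (memory 240≤332, avg latency 72≤106, p99 latency 318≤420).
H: not dominated (best avg latency).
I: dominated by A (memory 52≤491, avg latency 124≤143, p99 latency 268≤397).
J: dominated by A (memory 52≤400, avg latency 124≤142, p99 latency 268≤707).
K: not dominated.

A, D, F, H, K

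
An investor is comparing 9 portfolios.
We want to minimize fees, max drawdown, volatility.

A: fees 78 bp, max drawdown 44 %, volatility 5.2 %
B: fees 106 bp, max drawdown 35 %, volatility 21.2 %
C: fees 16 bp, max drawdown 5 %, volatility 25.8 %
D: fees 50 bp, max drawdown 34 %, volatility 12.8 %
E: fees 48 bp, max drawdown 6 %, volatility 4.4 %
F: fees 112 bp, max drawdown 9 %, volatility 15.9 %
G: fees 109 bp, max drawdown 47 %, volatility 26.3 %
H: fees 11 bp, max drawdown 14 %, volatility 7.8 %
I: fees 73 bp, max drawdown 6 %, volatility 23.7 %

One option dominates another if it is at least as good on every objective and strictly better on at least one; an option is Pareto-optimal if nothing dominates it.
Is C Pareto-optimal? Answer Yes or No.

A: worse on fees (78 vs 16).
B: worse on fees (106 vs 16).
D: worse on fees (50 vs 16).
E: worse on fees (48 vs 16).
F: worse on fees (112 vs 16).
G: worse on fees (109 vs 16).
H: worse on max drawdown (14 vs 5).
I: worse on fees (73 vs 16).
No option is at least as good as C on every objective and strictly better on one.

Yes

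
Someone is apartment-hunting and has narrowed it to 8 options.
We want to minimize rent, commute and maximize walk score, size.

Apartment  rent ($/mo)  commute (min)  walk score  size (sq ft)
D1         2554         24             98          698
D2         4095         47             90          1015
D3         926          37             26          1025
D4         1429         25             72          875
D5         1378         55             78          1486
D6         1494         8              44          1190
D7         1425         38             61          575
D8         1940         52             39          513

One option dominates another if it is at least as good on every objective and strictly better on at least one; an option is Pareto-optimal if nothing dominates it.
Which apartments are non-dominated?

D1, D2, D3, D4, D5, D6, D7

D1: not dominated (best walk score).
D2: not dominated.
D3: not dominated (best rent).
D4: not dominated.
D5: not dominated (best size).
D6: not dominated (best commute).
D7: not dominated.
D8: dominated by D4 (rent 1429≤1940, commute 25≤52, walk score 72≥39, size 875≥513).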